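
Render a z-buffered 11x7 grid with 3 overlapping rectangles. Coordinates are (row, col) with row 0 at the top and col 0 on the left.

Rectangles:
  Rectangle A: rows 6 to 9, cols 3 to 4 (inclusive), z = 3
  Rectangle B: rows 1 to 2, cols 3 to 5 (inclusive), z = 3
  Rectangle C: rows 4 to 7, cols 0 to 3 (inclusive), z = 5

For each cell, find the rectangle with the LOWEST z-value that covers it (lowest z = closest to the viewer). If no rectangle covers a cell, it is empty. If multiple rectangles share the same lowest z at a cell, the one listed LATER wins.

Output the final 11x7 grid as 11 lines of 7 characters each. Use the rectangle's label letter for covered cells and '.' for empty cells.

.......
...BBB.
...BBB.
.......
CCCC...
CCCC...
CCCAA..
CCCAA..
...AA..
...AA..
.......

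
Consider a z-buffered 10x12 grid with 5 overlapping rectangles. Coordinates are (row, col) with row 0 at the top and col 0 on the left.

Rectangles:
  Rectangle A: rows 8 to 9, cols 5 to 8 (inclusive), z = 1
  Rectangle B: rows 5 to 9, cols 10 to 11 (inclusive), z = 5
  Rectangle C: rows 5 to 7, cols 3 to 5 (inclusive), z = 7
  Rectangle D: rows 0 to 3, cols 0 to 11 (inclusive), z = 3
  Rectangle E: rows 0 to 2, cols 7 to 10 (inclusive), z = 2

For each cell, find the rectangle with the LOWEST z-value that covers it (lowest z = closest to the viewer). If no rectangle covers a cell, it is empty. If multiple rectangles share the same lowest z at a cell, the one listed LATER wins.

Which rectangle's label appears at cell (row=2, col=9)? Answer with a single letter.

Check cell (2,9):
  A: rows 8-9 cols 5-8 -> outside (row miss)
  B: rows 5-9 cols 10-11 -> outside (row miss)
  C: rows 5-7 cols 3-5 -> outside (row miss)
  D: rows 0-3 cols 0-11 z=3 -> covers; best now D (z=3)
  E: rows 0-2 cols 7-10 z=2 -> covers; best now E (z=2)
Winner: E at z=2

Answer: E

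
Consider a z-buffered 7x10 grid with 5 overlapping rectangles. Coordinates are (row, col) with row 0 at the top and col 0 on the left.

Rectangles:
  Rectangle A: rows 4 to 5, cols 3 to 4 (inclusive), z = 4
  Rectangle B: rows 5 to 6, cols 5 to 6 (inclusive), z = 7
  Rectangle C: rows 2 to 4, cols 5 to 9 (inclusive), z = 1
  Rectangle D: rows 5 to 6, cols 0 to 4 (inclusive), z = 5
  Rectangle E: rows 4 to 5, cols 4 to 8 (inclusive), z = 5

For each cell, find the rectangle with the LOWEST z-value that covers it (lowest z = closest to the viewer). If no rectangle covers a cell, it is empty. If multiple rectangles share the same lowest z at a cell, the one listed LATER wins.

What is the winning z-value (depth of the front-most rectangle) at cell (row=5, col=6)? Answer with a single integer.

Answer: 5

Derivation:
Check cell (5,6):
  A: rows 4-5 cols 3-4 -> outside (col miss)
  B: rows 5-6 cols 5-6 z=7 -> covers; best now B (z=7)
  C: rows 2-4 cols 5-9 -> outside (row miss)
  D: rows 5-6 cols 0-4 -> outside (col miss)
  E: rows 4-5 cols 4-8 z=5 -> covers; best now E (z=5)
Winner: E at z=5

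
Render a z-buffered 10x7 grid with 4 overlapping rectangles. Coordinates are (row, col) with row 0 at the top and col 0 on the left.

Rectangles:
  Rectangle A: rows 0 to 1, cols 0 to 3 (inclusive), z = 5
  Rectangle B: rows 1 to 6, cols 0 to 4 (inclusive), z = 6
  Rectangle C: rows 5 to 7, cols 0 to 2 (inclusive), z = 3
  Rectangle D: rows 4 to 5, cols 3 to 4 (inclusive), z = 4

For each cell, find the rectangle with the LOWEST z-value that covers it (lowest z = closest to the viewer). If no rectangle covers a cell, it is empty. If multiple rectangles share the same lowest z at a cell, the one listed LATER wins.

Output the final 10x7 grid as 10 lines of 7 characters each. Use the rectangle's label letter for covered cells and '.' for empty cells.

AAAA...
AAAAB..
BBBBB..
BBBBB..
BBBDD..
CCCDD..
CCCBB..
CCC....
.......
.......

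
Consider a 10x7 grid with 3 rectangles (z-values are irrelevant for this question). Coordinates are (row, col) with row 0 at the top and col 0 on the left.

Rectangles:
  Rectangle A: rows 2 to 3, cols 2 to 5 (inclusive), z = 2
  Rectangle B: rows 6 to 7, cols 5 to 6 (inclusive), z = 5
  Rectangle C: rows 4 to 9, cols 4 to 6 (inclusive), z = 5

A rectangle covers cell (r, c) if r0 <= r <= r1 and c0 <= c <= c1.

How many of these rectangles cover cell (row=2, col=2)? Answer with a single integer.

Answer: 1

Derivation:
Check cell (2,2):
  A: rows 2-3 cols 2-5 -> covers
  B: rows 6-7 cols 5-6 -> outside (row miss)
  C: rows 4-9 cols 4-6 -> outside (row miss)
Count covering = 1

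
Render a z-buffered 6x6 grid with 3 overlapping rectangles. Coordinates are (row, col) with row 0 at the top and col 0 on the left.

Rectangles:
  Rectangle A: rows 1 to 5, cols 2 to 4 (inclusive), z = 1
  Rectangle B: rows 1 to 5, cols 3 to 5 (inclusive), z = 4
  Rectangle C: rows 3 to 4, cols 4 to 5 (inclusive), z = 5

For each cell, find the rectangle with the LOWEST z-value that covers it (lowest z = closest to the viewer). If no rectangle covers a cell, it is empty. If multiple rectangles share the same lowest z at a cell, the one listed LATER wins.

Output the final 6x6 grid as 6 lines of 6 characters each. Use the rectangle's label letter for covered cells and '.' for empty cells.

......
..AAAB
..AAAB
..AAAB
..AAAB
..AAAB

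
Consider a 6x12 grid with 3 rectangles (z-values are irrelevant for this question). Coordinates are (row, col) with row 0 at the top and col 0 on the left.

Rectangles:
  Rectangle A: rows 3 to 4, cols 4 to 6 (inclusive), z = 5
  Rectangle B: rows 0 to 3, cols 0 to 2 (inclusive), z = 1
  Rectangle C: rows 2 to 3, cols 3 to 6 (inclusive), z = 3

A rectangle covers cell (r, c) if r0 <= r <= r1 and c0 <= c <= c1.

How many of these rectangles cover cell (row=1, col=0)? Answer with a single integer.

Answer: 1

Derivation:
Check cell (1,0):
  A: rows 3-4 cols 4-6 -> outside (row miss)
  B: rows 0-3 cols 0-2 -> covers
  C: rows 2-3 cols 3-6 -> outside (row miss)
Count covering = 1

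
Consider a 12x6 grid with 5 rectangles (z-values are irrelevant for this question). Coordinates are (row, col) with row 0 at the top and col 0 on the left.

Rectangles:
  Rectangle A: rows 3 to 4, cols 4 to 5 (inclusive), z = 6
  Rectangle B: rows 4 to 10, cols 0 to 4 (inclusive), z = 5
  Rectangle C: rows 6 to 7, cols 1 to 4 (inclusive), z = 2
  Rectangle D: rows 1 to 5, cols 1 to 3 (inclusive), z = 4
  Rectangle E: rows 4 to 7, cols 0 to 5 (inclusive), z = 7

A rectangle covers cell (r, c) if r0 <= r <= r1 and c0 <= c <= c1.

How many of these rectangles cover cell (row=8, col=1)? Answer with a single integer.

Check cell (8,1):
  A: rows 3-4 cols 4-5 -> outside (row miss)
  B: rows 4-10 cols 0-4 -> covers
  C: rows 6-7 cols 1-4 -> outside (row miss)
  D: rows 1-5 cols 1-3 -> outside (row miss)
  E: rows 4-7 cols 0-5 -> outside (row miss)
Count covering = 1

Answer: 1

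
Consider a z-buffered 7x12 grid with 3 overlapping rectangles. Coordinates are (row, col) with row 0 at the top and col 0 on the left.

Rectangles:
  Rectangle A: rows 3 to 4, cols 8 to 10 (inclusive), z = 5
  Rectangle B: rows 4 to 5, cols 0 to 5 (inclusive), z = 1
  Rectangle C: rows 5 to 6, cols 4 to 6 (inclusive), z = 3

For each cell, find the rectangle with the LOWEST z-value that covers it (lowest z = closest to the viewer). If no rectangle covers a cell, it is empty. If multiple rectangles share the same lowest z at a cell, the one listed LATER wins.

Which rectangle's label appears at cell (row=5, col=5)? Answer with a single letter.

Answer: B

Derivation:
Check cell (5,5):
  A: rows 3-4 cols 8-10 -> outside (row miss)
  B: rows 4-5 cols 0-5 z=1 -> covers; best now B (z=1)
  C: rows 5-6 cols 4-6 z=3 -> covers; best now B (z=1)
Winner: B at z=1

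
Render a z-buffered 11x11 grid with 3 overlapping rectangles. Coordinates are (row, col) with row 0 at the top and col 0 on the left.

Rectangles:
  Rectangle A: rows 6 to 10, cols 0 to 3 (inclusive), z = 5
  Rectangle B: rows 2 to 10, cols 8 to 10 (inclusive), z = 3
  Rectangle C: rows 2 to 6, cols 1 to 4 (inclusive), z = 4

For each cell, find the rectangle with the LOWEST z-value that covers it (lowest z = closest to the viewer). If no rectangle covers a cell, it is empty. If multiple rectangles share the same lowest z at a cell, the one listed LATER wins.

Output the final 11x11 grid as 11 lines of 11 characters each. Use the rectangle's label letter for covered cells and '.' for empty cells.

...........
...........
.CCCC...BBB
.CCCC...BBB
.CCCC...BBB
.CCCC...BBB
ACCCC...BBB
AAAA....BBB
AAAA....BBB
AAAA....BBB
AAAA....BBB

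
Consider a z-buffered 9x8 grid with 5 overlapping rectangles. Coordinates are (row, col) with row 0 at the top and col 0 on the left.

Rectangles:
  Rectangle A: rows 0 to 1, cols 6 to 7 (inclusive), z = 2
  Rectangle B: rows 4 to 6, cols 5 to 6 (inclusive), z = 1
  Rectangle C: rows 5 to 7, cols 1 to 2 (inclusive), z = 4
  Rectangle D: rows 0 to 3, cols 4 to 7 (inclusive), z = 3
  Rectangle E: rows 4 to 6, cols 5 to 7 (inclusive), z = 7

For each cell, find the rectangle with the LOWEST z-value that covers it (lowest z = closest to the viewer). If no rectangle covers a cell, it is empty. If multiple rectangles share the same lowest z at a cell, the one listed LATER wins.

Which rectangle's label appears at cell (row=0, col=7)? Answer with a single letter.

Answer: A

Derivation:
Check cell (0,7):
  A: rows 0-1 cols 6-7 z=2 -> covers; best now A (z=2)
  B: rows 4-6 cols 5-6 -> outside (row miss)
  C: rows 5-7 cols 1-2 -> outside (row miss)
  D: rows 0-3 cols 4-7 z=3 -> covers; best now A (z=2)
  E: rows 4-6 cols 5-7 -> outside (row miss)
Winner: A at z=2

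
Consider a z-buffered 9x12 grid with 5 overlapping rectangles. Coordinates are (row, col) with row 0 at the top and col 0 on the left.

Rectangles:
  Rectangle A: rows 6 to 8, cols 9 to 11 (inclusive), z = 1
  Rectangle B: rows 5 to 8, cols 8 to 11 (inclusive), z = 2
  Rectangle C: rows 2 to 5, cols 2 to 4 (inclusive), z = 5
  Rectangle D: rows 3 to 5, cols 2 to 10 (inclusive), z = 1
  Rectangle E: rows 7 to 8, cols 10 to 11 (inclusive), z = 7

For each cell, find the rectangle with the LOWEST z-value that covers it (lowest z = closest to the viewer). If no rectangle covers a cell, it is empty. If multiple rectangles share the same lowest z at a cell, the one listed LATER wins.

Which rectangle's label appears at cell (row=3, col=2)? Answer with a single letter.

Answer: D

Derivation:
Check cell (3,2):
  A: rows 6-8 cols 9-11 -> outside (row miss)
  B: rows 5-8 cols 8-11 -> outside (row miss)
  C: rows 2-5 cols 2-4 z=5 -> covers; best now C (z=5)
  D: rows 3-5 cols 2-10 z=1 -> covers; best now D (z=1)
  E: rows 7-8 cols 10-11 -> outside (row miss)
Winner: D at z=1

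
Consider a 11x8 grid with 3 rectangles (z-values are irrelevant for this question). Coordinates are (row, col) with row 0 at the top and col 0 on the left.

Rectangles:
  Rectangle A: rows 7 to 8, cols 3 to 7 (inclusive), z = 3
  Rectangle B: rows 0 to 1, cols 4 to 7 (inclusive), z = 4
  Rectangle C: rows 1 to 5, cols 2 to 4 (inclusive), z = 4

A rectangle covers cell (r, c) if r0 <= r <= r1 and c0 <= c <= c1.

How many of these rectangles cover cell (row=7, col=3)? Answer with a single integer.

Answer: 1

Derivation:
Check cell (7,3):
  A: rows 7-8 cols 3-7 -> covers
  B: rows 0-1 cols 4-7 -> outside (row miss)
  C: rows 1-5 cols 2-4 -> outside (row miss)
Count covering = 1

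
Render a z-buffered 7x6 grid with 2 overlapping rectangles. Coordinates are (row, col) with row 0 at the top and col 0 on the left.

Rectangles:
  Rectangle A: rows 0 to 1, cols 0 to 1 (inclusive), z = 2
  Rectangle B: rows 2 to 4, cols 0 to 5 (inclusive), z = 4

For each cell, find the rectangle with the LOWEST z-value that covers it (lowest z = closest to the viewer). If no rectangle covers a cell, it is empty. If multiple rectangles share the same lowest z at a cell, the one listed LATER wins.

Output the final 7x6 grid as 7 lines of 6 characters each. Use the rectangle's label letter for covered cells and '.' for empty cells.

AA....
AA....
BBBBBB
BBBBBB
BBBBBB
......
......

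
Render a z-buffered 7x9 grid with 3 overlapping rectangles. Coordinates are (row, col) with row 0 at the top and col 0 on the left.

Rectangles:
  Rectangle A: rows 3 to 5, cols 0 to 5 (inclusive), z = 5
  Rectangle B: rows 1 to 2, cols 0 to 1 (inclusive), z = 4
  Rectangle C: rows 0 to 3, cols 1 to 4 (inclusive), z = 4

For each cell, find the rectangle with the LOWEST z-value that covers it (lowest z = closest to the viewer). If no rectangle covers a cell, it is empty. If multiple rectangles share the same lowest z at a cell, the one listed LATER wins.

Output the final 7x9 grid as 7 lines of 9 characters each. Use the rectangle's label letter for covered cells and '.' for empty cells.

.CCCC....
BCCCC....
BCCCC....
ACCCCA...
AAAAAA...
AAAAAA...
.........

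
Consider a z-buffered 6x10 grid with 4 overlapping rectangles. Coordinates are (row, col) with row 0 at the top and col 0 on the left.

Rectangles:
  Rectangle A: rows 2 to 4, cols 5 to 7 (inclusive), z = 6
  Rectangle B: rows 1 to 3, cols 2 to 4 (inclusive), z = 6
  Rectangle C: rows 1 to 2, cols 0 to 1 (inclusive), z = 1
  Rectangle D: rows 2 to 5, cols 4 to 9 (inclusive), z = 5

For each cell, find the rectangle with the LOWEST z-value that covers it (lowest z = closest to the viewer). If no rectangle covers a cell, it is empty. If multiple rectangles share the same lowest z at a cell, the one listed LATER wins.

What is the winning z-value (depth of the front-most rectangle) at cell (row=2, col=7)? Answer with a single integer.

Check cell (2,7):
  A: rows 2-4 cols 5-7 z=6 -> covers; best now A (z=6)
  B: rows 1-3 cols 2-4 -> outside (col miss)
  C: rows 1-2 cols 0-1 -> outside (col miss)
  D: rows 2-5 cols 4-9 z=5 -> covers; best now D (z=5)
Winner: D at z=5

Answer: 5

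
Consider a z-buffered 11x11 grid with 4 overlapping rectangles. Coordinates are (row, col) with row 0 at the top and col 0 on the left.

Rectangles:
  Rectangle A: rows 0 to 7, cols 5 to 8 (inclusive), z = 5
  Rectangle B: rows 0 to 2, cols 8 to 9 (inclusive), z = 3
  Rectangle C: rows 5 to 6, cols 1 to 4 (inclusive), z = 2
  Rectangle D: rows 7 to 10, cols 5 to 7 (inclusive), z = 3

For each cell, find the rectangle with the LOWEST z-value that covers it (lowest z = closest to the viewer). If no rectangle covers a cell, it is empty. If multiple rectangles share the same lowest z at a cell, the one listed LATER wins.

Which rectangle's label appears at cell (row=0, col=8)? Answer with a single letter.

Check cell (0,8):
  A: rows 0-7 cols 5-8 z=5 -> covers; best now A (z=5)
  B: rows 0-2 cols 8-9 z=3 -> covers; best now B (z=3)
  C: rows 5-6 cols 1-4 -> outside (row miss)
  D: rows 7-10 cols 5-7 -> outside (row miss)
Winner: B at z=3

Answer: B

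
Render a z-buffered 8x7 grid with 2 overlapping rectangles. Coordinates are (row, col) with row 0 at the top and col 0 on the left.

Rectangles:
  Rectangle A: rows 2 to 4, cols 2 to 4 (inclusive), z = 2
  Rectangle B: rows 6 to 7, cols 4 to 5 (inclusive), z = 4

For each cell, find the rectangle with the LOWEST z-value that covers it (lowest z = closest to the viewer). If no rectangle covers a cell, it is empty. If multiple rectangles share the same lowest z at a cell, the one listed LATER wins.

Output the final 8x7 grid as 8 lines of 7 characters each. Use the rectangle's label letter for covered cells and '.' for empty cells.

.......
.......
..AAA..
..AAA..
..AAA..
.......
....BB.
....BB.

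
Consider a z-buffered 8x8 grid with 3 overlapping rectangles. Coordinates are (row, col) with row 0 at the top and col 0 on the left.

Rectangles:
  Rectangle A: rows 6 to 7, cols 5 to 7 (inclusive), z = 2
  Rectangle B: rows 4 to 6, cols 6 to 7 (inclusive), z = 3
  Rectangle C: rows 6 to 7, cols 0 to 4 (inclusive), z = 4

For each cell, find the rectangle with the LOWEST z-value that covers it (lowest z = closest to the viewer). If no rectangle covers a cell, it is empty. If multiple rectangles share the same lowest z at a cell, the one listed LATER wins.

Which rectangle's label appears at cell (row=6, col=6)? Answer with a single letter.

Check cell (6,6):
  A: rows 6-7 cols 5-7 z=2 -> covers; best now A (z=2)
  B: rows 4-6 cols 6-7 z=3 -> covers; best now A (z=2)
  C: rows 6-7 cols 0-4 -> outside (col miss)
Winner: A at z=2

Answer: A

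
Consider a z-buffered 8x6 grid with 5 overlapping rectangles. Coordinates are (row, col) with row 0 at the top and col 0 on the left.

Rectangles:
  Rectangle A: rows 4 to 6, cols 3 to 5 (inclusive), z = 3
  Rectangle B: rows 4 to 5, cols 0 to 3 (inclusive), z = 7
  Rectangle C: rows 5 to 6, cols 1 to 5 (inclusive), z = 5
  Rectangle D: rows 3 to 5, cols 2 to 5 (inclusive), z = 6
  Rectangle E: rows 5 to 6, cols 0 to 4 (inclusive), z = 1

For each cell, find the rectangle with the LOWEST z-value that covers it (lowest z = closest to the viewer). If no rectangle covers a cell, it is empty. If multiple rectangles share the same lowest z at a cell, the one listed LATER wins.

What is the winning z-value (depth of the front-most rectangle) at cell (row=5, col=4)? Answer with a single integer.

Check cell (5,4):
  A: rows 4-6 cols 3-5 z=3 -> covers; best now A (z=3)
  B: rows 4-5 cols 0-3 -> outside (col miss)
  C: rows 5-6 cols 1-5 z=5 -> covers; best now A (z=3)
  D: rows 3-5 cols 2-5 z=6 -> covers; best now A (z=3)
  E: rows 5-6 cols 0-4 z=1 -> covers; best now E (z=1)
Winner: E at z=1

Answer: 1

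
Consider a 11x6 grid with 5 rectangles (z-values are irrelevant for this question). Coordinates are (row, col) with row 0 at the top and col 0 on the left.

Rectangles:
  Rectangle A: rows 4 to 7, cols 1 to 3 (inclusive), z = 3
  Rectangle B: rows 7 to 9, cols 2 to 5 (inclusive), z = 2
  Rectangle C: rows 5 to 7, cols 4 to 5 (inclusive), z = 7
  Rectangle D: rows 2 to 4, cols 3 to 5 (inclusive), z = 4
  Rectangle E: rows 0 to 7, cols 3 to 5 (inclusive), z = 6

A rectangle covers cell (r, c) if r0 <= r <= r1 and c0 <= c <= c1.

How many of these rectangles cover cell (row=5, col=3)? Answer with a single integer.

Answer: 2

Derivation:
Check cell (5,3):
  A: rows 4-7 cols 1-3 -> covers
  B: rows 7-9 cols 2-5 -> outside (row miss)
  C: rows 5-7 cols 4-5 -> outside (col miss)
  D: rows 2-4 cols 3-5 -> outside (row miss)
  E: rows 0-7 cols 3-5 -> covers
Count covering = 2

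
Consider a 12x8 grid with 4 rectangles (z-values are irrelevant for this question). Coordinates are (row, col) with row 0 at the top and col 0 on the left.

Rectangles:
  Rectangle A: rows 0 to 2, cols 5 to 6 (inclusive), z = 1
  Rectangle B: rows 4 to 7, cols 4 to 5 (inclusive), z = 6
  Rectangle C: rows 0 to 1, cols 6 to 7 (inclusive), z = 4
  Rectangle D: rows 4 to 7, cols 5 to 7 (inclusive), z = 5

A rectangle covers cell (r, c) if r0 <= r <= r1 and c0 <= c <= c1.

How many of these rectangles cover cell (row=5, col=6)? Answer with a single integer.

Check cell (5,6):
  A: rows 0-2 cols 5-6 -> outside (row miss)
  B: rows 4-7 cols 4-5 -> outside (col miss)
  C: rows 0-1 cols 6-7 -> outside (row miss)
  D: rows 4-7 cols 5-7 -> covers
Count covering = 1

Answer: 1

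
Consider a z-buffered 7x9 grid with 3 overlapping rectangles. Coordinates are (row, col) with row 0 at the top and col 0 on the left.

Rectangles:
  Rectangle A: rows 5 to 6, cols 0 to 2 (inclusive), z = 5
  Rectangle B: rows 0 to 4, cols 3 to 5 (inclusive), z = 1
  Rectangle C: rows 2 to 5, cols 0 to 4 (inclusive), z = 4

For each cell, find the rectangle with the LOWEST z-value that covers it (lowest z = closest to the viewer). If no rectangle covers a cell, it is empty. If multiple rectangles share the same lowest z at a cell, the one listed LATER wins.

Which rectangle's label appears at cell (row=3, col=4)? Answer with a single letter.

Check cell (3,4):
  A: rows 5-6 cols 0-2 -> outside (row miss)
  B: rows 0-4 cols 3-5 z=1 -> covers; best now B (z=1)
  C: rows 2-5 cols 0-4 z=4 -> covers; best now B (z=1)
Winner: B at z=1

Answer: B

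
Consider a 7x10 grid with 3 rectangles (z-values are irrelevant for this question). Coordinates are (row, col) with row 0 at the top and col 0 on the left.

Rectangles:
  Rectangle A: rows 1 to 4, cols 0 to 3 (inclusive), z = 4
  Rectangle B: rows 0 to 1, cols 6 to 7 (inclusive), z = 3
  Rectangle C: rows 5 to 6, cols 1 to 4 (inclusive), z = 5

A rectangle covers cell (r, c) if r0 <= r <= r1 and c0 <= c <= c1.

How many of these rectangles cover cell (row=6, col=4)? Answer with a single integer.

Check cell (6,4):
  A: rows 1-4 cols 0-3 -> outside (row miss)
  B: rows 0-1 cols 6-7 -> outside (row miss)
  C: rows 5-6 cols 1-4 -> covers
Count covering = 1

Answer: 1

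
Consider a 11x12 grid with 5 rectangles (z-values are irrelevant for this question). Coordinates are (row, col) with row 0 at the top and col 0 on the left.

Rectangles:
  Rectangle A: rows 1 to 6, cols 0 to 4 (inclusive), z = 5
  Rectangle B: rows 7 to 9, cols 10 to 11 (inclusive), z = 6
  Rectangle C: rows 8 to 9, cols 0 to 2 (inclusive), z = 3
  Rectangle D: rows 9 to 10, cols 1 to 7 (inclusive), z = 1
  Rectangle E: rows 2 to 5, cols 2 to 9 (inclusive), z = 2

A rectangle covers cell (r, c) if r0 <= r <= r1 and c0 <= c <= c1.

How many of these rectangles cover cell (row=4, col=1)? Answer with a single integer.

Answer: 1

Derivation:
Check cell (4,1):
  A: rows 1-6 cols 0-4 -> covers
  B: rows 7-9 cols 10-11 -> outside (row miss)
  C: rows 8-9 cols 0-2 -> outside (row miss)
  D: rows 9-10 cols 1-7 -> outside (row miss)
  E: rows 2-5 cols 2-9 -> outside (col miss)
Count covering = 1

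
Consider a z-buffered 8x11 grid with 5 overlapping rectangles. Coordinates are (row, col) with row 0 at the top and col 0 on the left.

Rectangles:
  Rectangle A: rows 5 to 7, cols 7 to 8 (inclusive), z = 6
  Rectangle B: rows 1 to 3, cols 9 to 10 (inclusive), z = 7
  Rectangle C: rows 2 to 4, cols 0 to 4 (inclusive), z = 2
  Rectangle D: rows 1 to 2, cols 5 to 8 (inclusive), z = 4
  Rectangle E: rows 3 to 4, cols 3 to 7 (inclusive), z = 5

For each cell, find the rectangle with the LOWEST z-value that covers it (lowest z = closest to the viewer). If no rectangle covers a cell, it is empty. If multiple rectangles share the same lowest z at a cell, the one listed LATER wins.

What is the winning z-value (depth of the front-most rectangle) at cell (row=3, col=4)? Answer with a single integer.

Answer: 2

Derivation:
Check cell (3,4):
  A: rows 5-7 cols 7-8 -> outside (row miss)
  B: rows 1-3 cols 9-10 -> outside (col miss)
  C: rows 2-4 cols 0-4 z=2 -> covers; best now C (z=2)
  D: rows 1-2 cols 5-8 -> outside (row miss)
  E: rows 3-4 cols 3-7 z=5 -> covers; best now C (z=2)
Winner: C at z=2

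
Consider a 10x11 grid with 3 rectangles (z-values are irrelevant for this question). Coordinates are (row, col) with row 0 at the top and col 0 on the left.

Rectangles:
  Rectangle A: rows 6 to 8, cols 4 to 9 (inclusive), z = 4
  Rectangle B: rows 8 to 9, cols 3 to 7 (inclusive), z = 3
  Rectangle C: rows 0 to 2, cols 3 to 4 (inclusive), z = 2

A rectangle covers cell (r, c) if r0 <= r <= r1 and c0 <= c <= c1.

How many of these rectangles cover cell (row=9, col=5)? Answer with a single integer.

Check cell (9,5):
  A: rows 6-8 cols 4-9 -> outside (row miss)
  B: rows 8-9 cols 3-7 -> covers
  C: rows 0-2 cols 3-4 -> outside (row miss)
Count covering = 1

Answer: 1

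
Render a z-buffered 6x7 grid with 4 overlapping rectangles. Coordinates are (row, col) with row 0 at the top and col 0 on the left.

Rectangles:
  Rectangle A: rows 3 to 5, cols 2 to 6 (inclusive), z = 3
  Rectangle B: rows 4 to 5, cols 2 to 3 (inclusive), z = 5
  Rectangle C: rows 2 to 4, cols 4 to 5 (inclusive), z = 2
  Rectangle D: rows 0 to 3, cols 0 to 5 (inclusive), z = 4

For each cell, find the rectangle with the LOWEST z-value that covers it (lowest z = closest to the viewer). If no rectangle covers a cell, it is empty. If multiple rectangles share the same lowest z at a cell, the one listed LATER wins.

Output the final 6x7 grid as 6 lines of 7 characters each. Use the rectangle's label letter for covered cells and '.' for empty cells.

DDDDDD.
DDDDDD.
DDDDCC.
DDAACCA
..AACCA
..AAAAA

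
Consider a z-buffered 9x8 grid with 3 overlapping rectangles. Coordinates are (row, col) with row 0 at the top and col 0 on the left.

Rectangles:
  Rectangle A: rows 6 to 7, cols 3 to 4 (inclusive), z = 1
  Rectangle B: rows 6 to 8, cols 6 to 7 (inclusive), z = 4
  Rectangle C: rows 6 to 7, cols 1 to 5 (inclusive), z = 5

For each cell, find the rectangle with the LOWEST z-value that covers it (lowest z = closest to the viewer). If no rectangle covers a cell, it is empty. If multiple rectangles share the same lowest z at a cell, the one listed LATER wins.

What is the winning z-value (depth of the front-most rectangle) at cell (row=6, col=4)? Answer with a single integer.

Check cell (6,4):
  A: rows 6-7 cols 3-4 z=1 -> covers; best now A (z=1)
  B: rows 6-8 cols 6-7 -> outside (col miss)
  C: rows 6-7 cols 1-5 z=5 -> covers; best now A (z=1)
Winner: A at z=1

Answer: 1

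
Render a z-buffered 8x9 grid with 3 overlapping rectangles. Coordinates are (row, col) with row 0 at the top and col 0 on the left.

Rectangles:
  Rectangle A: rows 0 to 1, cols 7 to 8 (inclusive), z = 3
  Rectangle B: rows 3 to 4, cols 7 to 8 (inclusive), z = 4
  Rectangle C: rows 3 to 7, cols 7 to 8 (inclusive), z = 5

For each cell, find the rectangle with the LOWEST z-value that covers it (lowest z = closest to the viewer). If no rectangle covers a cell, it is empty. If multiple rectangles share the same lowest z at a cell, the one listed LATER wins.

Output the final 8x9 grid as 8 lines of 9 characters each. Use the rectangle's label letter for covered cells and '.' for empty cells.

.......AA
.......AA
.........
.......BB
.......BB
.......CC
.......CC
.......CC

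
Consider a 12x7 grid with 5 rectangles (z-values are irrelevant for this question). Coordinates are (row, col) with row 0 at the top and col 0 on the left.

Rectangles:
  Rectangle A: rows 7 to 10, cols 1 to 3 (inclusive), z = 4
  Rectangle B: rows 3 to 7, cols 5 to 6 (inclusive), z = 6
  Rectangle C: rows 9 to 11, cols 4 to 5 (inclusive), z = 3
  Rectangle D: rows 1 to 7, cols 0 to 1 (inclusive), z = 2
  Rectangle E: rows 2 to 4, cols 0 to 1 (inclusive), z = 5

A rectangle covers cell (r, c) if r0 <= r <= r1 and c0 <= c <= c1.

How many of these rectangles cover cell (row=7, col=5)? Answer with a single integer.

Check cell (7,5):
  A: rows 7-10 cols 1-3 -> outside (col miss)
  B: rows 3-7 cols 5-6 -> covers
  C: rows 9-11 cols 4-5 -> outside (row miss)
  D: rows 1-7 cols 0-1 -> outside (col miss)
  E: rows 2-4 cols 0-1 -> outside (row miss)
Count covering = 1

Answer: 1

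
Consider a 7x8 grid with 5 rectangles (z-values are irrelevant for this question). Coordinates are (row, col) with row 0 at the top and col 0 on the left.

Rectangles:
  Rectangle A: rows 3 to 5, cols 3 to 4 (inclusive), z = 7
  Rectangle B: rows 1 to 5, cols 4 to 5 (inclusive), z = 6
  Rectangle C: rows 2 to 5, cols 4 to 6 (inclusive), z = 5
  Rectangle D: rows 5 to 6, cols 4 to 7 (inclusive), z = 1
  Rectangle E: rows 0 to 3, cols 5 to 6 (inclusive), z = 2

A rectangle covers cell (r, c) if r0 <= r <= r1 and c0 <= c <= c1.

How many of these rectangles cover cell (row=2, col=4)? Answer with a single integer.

Check cell (2,4):
  A: rows 3-5 cols 3-4 -> outside (row miss)
  B: rows 1-5 cols 4-5 -> covers
  C: rows 2-5 cols 4-6 -> covers
  D: rows 5-6 cols 4-7 -> outside (row miss)
  E: rows 0-3 cols 5-6 -> outside (col miss)
Count covering = 2

Answer: 2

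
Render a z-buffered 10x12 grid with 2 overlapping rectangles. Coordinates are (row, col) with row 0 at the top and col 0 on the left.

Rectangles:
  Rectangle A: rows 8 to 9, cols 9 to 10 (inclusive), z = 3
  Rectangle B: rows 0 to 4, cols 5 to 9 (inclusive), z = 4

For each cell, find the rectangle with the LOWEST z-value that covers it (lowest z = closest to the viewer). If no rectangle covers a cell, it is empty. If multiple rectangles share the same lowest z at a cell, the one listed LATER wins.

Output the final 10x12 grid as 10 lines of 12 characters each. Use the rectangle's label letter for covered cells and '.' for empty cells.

.....BBBBB..
.....BBBBB..
.....BBBBB..
.....BBBBB..
.....BBBBB..
............
............
............
.........AA.
.........AA.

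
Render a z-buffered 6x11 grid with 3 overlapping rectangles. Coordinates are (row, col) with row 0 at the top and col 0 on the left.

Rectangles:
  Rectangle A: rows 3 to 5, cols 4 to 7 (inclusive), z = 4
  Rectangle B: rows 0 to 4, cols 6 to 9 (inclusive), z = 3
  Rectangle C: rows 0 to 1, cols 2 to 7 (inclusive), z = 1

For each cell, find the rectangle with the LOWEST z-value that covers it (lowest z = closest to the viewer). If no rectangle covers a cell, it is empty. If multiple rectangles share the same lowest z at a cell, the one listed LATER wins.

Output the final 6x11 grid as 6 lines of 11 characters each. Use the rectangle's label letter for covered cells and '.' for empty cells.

..CCCCCCBB.
..CCCCCCBB.
......BBBB.
....AABBBB.
....AABBBB.
....AAAA...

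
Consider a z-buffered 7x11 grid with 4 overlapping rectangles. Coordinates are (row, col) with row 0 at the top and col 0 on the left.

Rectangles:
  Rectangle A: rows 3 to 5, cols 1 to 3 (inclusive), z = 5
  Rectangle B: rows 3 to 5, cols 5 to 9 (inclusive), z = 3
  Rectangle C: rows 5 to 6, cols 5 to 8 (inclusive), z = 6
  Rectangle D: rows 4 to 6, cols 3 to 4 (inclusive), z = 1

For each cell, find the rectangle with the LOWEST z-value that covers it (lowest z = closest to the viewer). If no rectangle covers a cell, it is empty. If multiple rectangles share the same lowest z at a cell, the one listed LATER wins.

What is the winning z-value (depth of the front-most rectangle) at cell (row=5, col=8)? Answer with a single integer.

Check cell (5,8):
  A: rows 3-5 cols 1-3 -> outside (col miss)
  B: rows 3-5 cols 5-9 z=3 -> covers; best now B (z=3)
  C: rows 5-6 cols 5-8 z=6 -> covers; best now B (z=3)
  D: rows 4-6 cols 3-4 -> outside (col miss)
Winner: B at z=3

Answer: 3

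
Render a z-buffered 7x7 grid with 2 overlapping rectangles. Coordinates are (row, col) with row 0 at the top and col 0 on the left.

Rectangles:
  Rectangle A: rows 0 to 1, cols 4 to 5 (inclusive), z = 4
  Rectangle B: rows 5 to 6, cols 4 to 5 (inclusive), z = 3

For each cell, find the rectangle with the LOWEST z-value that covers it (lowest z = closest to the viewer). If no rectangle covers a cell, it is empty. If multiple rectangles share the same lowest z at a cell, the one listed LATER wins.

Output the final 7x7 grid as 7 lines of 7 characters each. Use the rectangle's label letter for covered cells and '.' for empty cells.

....AA.
....AA.
.......
.......
.......
....BB.
....BB.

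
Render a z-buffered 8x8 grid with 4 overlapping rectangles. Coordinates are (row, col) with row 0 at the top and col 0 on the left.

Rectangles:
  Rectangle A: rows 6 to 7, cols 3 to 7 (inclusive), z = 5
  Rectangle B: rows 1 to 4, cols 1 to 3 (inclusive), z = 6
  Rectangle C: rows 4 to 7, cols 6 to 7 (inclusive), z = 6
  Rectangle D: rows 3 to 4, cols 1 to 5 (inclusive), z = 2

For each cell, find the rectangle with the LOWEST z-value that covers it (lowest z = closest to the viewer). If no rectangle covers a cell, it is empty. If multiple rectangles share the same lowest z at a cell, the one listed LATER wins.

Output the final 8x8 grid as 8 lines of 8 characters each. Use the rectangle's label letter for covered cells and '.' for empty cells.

........
.BBB....
.BBB....
.DDDDD..
.DDDDDCC
......CC
...AAAAA
...AAAAA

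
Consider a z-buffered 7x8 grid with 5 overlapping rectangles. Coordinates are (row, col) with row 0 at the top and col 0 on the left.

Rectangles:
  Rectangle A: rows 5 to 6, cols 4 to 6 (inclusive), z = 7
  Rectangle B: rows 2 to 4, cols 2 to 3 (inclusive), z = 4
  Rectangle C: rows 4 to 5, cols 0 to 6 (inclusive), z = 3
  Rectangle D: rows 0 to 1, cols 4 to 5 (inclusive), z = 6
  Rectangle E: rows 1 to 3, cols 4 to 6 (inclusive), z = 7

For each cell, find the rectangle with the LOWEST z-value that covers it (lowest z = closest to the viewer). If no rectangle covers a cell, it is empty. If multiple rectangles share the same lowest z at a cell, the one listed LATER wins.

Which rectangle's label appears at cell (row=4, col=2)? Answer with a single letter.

Answer: C

Derivation:
Check cell (4,2):
  A: rows 5-6 cols 4-6 -> outside (row miss)
  B: rows 2-4 cols 2-3 z=4 -> covers; best now B (z=4)
  C: rows 4-5 cols 0-6 z=3 -> covers; best now C (z=3)
  D: rows 0-1 cols 4-5 -> outside (row miss)
  E: rows 1-3 cols 4-6 -> outside (row miss)
Winner: C at z=3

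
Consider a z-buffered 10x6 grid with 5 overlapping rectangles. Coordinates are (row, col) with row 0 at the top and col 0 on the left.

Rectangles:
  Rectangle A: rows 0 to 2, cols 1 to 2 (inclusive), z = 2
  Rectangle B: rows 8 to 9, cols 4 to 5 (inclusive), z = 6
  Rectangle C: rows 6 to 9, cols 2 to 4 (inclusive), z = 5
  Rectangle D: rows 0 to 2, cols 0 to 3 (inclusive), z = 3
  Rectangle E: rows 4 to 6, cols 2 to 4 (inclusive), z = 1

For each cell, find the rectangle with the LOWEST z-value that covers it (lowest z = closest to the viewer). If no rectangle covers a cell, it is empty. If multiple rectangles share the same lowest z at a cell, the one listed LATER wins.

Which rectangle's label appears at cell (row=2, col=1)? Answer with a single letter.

Check cell (2,1):
  A: rows 0-2 cols 1-2 z=2 -> covers; best now A (z=2)
  B: rows 8-9 cols 4-5 -> outside (row miss)
  C: rows 6-9 cols 2-4 -> outside (row miss)
  D: rows 0-2 cols 0-3 z=3 -> covers; best now A (z=2)
  E: rows 4-6 cols 2-4 -> outside (row miss)
Winner: A at z=2

Answer: A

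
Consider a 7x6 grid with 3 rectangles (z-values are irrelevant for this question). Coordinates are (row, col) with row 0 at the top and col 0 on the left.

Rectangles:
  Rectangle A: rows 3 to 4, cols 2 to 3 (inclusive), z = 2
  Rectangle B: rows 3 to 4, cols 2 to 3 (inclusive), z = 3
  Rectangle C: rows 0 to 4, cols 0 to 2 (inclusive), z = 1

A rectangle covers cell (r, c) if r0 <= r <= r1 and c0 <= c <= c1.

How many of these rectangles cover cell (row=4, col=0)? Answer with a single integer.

Check cell (4,0):
  A: rows 3-4 cols 2-3 -> outside (col miss)
  B: rows 3-4 cols 2-3 -> outside (col miss)
  C: rows 0-4 cols 0-2 -> covers
Count covering = 1

Answer: 1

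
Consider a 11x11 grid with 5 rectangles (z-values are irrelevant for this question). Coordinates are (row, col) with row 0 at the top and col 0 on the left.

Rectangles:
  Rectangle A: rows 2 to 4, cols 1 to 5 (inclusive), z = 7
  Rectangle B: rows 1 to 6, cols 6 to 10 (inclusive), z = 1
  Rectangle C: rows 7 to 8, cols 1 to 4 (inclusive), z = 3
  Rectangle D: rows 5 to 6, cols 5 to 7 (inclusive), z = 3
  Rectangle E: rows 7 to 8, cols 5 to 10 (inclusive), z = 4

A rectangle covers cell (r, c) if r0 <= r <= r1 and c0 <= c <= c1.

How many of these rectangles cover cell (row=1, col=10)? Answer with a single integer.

Check cell (1,10):
  A: rows 2-4 cols 1-5 -> outside (row miss)
  B: rows 1-6 cols 6-10 -> covers
  C: rows 7-8 cols 1-4 -> outside (row miss)
  D: rows 5-6 cols 5-7 -> outside (row miss)
  E: rows 7-8 cols 5-10 -> outside (row miss)
Count covering = 1

Answer: 1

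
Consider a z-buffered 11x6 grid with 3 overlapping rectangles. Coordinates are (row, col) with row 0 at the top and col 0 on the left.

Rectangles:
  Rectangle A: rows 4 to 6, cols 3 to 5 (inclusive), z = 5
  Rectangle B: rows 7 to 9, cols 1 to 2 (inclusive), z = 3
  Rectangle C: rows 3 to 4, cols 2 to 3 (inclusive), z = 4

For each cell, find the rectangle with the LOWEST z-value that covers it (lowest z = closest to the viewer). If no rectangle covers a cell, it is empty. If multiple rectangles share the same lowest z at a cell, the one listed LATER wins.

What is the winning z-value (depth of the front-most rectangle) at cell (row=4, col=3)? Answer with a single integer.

Check cell (4,3):
  A: rows 4-6 cols 3-5 z=5 -> covers; best now A (z=5)
  B: rows 7-9 cols 1-2 -> outside (row miss)
  C: rows 3-4 cols 2-3 z=4 -> covers; best now C (z=4)
Winner: C at z=4

Answer: 4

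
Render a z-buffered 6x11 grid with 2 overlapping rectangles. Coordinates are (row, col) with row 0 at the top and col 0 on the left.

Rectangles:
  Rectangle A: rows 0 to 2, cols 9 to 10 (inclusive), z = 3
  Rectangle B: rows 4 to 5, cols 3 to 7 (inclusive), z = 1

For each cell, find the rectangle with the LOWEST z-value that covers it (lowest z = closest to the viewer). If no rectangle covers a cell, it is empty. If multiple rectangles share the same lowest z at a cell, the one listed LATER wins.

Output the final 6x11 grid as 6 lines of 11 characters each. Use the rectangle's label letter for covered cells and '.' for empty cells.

.........AA
.........AA
.........AA
...........
...BBBBB...
...BBBBB...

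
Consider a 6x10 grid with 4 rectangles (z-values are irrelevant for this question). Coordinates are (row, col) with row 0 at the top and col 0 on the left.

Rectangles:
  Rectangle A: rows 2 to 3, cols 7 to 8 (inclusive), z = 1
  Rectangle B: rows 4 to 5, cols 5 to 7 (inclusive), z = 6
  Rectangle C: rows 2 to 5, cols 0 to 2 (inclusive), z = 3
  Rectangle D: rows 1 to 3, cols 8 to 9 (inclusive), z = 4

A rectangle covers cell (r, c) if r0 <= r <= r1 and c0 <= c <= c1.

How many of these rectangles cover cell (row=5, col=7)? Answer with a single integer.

Check cell (5,7):
  A: rows 2-3 cols 7-8 -> outside (row miss)
  B: rows 4-5 cols 5-7 -> covers
  C: rows 2-5 cols 0-2 -> outside (col miss)
  D: rows 1-3 cols 8-9 -> outside (row miss)
Count covering = 1

Answer: 1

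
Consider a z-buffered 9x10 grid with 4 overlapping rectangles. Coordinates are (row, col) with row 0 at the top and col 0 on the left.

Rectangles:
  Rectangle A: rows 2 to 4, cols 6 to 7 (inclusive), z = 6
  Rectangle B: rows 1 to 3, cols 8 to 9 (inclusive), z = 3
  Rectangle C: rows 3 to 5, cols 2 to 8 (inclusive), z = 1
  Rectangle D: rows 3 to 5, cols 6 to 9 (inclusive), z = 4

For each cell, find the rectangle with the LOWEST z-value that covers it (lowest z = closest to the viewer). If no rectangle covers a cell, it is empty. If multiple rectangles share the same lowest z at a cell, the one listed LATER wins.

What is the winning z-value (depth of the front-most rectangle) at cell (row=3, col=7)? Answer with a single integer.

Check cell (3,7):
  A: rows 2-4 cols 6-7 z=6 -> covers; best now A (z=6)
  B: rows 1-3 cols 8-9 -> outside (col miss)
  C: rows 3-5 cols 2-8 z=1 -> covers; best now C (z=1)
  D: rows 3-5 cols 6-9 z=4 -> covers; best now C (z=1)
Winner: C at z=1

Answer: 1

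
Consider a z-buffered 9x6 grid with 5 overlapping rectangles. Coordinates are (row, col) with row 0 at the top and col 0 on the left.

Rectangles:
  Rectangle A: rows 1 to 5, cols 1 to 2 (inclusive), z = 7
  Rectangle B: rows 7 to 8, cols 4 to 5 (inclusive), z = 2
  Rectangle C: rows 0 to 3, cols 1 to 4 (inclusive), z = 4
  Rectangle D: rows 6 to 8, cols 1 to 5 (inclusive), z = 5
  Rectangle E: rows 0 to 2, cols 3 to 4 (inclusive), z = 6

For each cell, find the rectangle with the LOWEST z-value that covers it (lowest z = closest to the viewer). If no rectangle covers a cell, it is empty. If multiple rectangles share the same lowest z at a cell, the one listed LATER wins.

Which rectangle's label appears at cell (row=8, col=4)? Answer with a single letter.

Answer: B

Derivation:
Check cell (8,4):
  A: rows 1-5 cols 1-2 -> outside (row miss)
  B: rows 7-8 cols 4-5 z=2 -> covers; best now B (z=2)
  C: rows 0-3 cols 1-4 -> outside (row miss)
  D: rows 6-8 cols 1-5 z=5 -> covers; best now B (z=2)
  E: rows 0-2 cols 3-4 -> outside (row miss)
Winner: B at z=2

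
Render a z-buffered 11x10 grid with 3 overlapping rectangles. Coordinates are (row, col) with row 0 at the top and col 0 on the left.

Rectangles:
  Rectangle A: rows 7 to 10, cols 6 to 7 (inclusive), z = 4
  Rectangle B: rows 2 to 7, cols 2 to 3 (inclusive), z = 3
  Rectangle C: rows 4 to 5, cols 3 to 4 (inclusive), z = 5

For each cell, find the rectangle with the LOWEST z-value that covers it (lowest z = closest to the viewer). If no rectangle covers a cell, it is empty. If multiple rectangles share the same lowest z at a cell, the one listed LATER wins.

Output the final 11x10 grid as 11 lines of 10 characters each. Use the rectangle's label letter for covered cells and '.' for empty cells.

..........
..........
..BB......
..BB......
..BBC.....
..BBC.....
..BB......
..BB..AA..
......AA..
......AA..
......AA..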